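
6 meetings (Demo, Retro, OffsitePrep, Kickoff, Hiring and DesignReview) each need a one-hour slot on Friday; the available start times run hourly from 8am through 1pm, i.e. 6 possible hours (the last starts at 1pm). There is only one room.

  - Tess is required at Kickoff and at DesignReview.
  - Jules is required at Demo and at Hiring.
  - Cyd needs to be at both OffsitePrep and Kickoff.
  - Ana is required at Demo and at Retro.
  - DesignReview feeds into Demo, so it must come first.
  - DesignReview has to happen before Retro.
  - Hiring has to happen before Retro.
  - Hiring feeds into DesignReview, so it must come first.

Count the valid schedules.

Splitting on Demo: it can be 10am (6), 11am (14), 12pm (20), 1pm (20). Listing each branch's schedules as (Retro, OffsitePrep, Kickoff, Hiring, DesignReview):
Demo=10am: (11am,12pm,1pm,8am,9am) (11am,1pm,12pm,8am,9am) (12pm,11am,1pm,8am,9am) (12pm,1pm,11am,8am,9am) (1pm,11am,12pm,8am,9am) (1pm,12pm,11am,8am,9am) — 6.
Demo=11am: (10am,12pm,1pm,8am,9am) (10am,1pm,12pm,8am,9am) (12pm,8am,1pm,9am,10am) (12pm,9am,1pm,8am,10am) (12pm,10am,1pm,8am,9am) (12pm,1pm,8am,9am,10am) (12pm,1pm,9am,8am,10am) (12pm,1pm,10am,8am,9am) (1pm,8am,12pm,9am,10am) (1pm,9am,12pm,8am,10am) (1pm,10am,12pm,8am,9am) (1pm,12pm,8am,9am,10am) (1pm,12pm,9am,8am,10am) (1pm,12pm,10am,8am,9am) — 14.
Demo=12pm: (10am,11am,1pm,8am,9am) (10am,1pm,11am,8am,9am) (11am,8am,1pm,9am,10am) (11am,9am,1pm,8am,10am) (11am,10am,1pm,8am,9am) (11am,1pm,8am,9am,10am) (11am,1pm,9am,8am,10am) (11am,1pm,10am,8am,9am) (1pm,8am,9am,10am,11am) (1pm,8am,10am,9am,11am) (1pm,8am,11am,9am,10am) (1pm,9am,8am,10am,11am) (1pm,9am,10am,8am,11am) (1pm,9am,11am,8am,10am) (1pm,10am,8am,9am,11am) (1pm,10am,9am,8am,11am) (1pm,10am,11am,8am,9am) (1pm,11am,8am,9am,10am) (1pm,11am,9am,8am,10am) (1pm,11am,10am,8am,9am) — 20.
Demo=1pm: (10am,11am,12pm,8am,9am) (10am,12pm,11am,8am,9am) (11am,8am,12pm,9am,10am) (11am,9am,12pm,8am,10am) (11am,10am,12pm,8am,9am) (11am,12pm,8am,9am,10am) (11am,12pm,9am,8am,10am) (11am,12pm,10am,8am,9am) (12pm,8am,9am,10am,11am) (12pm,8am,10am,9am,11am) (12pm,8am,11am,9am,10am) (12pm,9am,8am,10am,11am) (12pm,9am,10am,8am,11am) (12pm,9am,11am,8am,10am) (12pm,10am,8am,9am,11am) (12pm,10am,9am,8am,11am) (12pm,10am,11am,8am,9am) (12pm,11am,8am,9am,10am) (12pm,11am,9am,8am,10am) (12pm,11am,10am,8am,9am) — 20.
Summing: 6 + 14 + 20 + 20 = 60.

60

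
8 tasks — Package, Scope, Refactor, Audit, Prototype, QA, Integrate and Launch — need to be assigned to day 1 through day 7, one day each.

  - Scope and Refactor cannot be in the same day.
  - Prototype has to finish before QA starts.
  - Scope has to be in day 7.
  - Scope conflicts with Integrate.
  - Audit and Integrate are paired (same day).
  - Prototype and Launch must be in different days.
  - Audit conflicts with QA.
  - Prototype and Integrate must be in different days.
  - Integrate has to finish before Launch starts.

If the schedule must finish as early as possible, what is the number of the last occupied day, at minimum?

day 7

The precedence chain requires at least 2 distinct days.
Scope can't be placed before day 7, so the schedule must run through at least day 7.
7 works (last occupied day: day 7): for example Audit=day 3; Launch=day 4; Scope=day 7; Refactor=day 1; Integrate=day 3; Package=day 1; QA=day 2; Prototype=day 1.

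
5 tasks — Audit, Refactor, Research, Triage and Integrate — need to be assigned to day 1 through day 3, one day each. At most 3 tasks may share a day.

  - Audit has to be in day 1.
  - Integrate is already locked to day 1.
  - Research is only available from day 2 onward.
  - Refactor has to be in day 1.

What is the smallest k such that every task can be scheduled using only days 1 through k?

With at most 3 per day and 5 tasks, at least 2 days are needed.
Research can't be placed before day 2, so the schedule must run through at least day 2.
2 works (last occupied day: day 2): for example Research=day 2; Audit=day 1; Triage=day 2; Integrate=day 1; Refactor=day 1.

2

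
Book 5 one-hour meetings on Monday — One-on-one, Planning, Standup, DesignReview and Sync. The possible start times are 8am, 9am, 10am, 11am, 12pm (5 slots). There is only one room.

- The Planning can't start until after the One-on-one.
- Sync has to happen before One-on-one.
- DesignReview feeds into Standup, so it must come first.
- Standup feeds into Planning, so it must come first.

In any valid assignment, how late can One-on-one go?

Precedence pushes One-on-one to at least 9am; downstream work caps One-on-one at 11am.
One-on-one at 11am is achievable: Standup -> 9am, DesignReview -> 8am, Sync -> 10am, One-on-one -> 11am, Planning -> 12pm.

11am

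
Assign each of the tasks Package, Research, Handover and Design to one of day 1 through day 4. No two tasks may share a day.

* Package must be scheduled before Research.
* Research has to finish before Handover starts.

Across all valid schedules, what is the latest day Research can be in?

Precedence pushes Research to at least day 2; downstream work caps Research at day 3.
Research at day 3 is achievable: Design in day 2; Handover in day 4; Research in day 3; Package in day 1.

day 3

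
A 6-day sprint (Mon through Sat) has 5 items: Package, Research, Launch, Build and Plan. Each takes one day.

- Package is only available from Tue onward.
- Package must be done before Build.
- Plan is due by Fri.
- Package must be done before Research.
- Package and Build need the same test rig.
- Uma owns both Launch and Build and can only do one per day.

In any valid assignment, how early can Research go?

Precedence pushes Research to at least Wed.
Research at Wed is achievable: Research -> Wed, Launch -> Mon, Plan -> Mon, Package -> Tue, Build -> Wed.

Wed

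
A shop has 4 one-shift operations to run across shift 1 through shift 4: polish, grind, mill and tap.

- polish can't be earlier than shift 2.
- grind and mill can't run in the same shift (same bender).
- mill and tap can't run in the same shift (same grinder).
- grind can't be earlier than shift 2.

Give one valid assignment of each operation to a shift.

polish=shift 2, tap=shift 2, grind=shift 2, mill=shift 1

Checking: mill(shift 1) != tap(shift 2); grind(shift 2) != mill(shift 1); polish=shift 2 in [shift 2,shift 4]; grind=shift 2 in [shift 2,shift 4].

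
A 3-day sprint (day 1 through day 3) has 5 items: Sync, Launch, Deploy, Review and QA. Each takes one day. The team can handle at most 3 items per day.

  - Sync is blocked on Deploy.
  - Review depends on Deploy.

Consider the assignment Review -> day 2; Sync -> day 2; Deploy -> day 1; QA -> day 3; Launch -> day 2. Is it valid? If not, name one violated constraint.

The team can handle at most 3 items per day — holds.
Review depends on Deploy — holds.
Sync is blocked on Deploy — holds.

Valid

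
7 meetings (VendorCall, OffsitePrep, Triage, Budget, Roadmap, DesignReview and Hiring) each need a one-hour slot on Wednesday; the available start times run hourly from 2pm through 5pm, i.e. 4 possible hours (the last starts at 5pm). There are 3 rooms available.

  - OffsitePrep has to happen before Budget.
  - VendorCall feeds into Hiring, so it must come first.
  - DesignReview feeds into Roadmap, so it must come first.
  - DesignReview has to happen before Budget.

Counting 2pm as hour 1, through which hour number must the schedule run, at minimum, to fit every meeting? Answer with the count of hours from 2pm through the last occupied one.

3 hours

The precedence chain requires at least 2 distinct hours.
With at most 3 per hour and 7 meetings, at least 3 hours are needed.
3 works (last occupied hour: 4pm): for example DesignReview in 2pm; VendorCall in 2pm; Budget in 3pm; Triage in 4pm; OffsitePrep in 2pm; Hiring in 3pm; Roadmap in 3pm.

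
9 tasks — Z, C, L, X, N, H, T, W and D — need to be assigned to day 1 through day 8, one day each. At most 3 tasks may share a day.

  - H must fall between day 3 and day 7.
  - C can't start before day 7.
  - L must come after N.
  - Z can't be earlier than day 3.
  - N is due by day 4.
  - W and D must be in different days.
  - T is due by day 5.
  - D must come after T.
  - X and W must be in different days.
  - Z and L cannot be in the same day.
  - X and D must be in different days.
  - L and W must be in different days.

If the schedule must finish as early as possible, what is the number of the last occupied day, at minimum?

The precedence chain requires at least 2 distinct days.
With at most 3 per day and 9 tasks, at least 3 days are needed.
C can't be placed before day 7, so the schedule must run through at least day 7.
7 works (last occupied day: day 7): for example L=day 2; T=day 1; Z=day 3; H=day 3; N=day 1; X=day 1; C=day 7; W=day 3; D=day 2.

7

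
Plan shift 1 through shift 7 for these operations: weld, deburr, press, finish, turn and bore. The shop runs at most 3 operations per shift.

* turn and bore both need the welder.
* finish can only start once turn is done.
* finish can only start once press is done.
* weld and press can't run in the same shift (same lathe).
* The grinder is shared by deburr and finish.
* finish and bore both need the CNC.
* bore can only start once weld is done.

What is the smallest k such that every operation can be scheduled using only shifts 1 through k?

3 shifts

The precedence chain requires at least 2 distinct shifts.
With at most 3 per shift and 6 operations, at least 2 shifts are needed.
Could 2 shifts be enough, i.e. nothing placed later than shift 2? No: bore must come after weld (at shift 1 or later) → {shift 2}; finish must come after press (at shift 1 or later) → {shift 2}; bore can't share with finish (shift 2) → nothing is left.
So 2 shifts is not enough.
3 works (last occupied shift: shift 3): for example finish in shift 2, bore in shift 3, press in shift 1, deburr in shift 1, turn in shift 1, weld in shift 2.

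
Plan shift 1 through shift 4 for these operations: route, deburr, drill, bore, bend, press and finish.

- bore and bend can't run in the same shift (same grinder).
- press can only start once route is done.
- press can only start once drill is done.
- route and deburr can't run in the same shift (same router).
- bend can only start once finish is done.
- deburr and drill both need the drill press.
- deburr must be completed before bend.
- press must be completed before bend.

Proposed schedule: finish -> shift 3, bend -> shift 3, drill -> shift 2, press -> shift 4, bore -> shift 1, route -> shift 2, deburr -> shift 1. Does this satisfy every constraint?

deburr and drill both need the drill press — holds.
deburr must be completed before bend — holds.
route and deburr can't run in the same shift (same router) — holds.
press can only start once route is done — holds.
bend can only start once finish is done — violated.
press must be completed before bend — violated.
bore and bend can't run in the same shift (same grinder) — holds.
press can only start once drill is done — holds.

No. press must be completed before bend is not satisfied.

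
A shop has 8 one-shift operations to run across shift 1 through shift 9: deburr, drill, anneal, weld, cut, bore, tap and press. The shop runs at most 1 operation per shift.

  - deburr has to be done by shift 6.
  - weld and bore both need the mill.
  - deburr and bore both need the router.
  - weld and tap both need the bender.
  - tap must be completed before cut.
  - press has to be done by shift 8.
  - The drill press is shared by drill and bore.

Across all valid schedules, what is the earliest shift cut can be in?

Precedence pushes cut to at least shift 2.
cut at shift 2 is achievable: bore=shift 8, drill=shift 5, cut=shift 2, press=shift 4, weld=shift 7, tap=shift 1, deburr=shift 3, anneal=shift 6.

shift 2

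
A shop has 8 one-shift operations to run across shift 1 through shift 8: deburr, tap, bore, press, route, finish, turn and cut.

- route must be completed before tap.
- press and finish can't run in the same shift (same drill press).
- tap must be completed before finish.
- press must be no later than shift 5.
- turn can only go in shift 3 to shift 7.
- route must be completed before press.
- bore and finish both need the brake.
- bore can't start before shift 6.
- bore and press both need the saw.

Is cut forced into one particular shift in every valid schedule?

cut can be shift 1 (e.g. press in shift 2, deburr in shift 1, cut in shift 1, finish in shift 3, tap in shift 2, bore in shift 6, turn in shift 3, route in shift 1) or shift 2 (e.g. press -> shift 2; tap -> shift 2; bore -> shift 6; finish -> shift 3; deburr -> shift 1; turn -> shift 3; route -> shift 1; cut -> shift 2).

No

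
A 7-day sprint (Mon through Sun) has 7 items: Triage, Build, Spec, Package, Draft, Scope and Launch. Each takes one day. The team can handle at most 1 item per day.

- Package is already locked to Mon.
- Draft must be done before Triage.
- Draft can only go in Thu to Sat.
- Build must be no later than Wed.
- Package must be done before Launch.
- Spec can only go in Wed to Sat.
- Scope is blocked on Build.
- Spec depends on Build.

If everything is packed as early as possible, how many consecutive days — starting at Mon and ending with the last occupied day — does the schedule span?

The precedence chain requires at least 2 distinct days.
With at most 1 per day and 7 tasks, at least 7 days are needed.
Propagating the time windows through the other constraints, Triage can't land before Fri — that is day 5 counting from Mon — so the schedule must run through at least 5 days.
7 works (last occupied day: Sun): for example Package in Mon, Scope in Sat, Spec in Wed, Build in Tue, Draft in Thu, Launch in Sun, Triage in Fri.

7 days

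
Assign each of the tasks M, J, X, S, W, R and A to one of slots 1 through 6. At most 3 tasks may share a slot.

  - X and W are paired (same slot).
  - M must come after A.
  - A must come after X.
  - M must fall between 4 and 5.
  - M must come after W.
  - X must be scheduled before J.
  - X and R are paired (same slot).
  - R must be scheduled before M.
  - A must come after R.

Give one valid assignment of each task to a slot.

R in 1, S in 2, M in 4, J in 2, X in 1, W in 1, A in 2

Checking: R(1) before M(4); X(1) before A(2); A(2) before M(4); R(1) before A(2); W(1) before M(4); X(1) before J(2); X = W = 1; X = R = 1; M=4 in [4,5]; max 3 per slot (cap 3).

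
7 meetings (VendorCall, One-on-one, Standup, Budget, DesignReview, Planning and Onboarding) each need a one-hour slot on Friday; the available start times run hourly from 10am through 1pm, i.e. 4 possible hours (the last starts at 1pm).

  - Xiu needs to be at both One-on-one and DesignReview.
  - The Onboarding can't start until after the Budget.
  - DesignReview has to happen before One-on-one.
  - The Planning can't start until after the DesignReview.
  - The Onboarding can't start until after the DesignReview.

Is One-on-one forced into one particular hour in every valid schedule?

One-on-one can be 11am (e.g. Planning=11am, VendorCall=10am, DesignReview=10am, Standup=10am, One-on-one=11am, Budget=10am, Onboarding=11am) or 12pm (e.g. Standup in 10am, One-on-one in 12pm, Planning in 11am, Onboarding in 11am, VendorCall in 10am, Budget in 10am, DesignReview in 10am).

No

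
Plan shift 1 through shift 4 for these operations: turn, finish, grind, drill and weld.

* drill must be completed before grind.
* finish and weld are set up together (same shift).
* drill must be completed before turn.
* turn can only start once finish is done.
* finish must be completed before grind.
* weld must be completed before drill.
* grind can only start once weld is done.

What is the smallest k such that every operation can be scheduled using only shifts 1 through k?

The precedence chain requires at least 3 distinct shifts.
3 works (last occupied shift: shift 3): for example drill=shift 2, finish=shift 1, grind=shift 3, turn=shift 3, weld=shift 1.

3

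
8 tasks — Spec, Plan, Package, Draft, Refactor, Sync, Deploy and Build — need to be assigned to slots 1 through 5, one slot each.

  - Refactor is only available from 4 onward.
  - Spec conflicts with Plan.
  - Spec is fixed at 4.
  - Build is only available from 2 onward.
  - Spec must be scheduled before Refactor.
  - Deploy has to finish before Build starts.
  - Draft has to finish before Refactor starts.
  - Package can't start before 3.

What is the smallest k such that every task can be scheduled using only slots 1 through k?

5 slots

The precedence chain requires at least 2 distinct slots.
Propagating the time windows through the other constraints, Refactor can't land before 5, so the schedule must run through at least slot 5.
5 works (last occupied slot: 5): for example Refactor in 5; Build in 2; Sync in 1; Deploy in 1; Draft in 1; Package in 3; Plan in 1; Spec in 4.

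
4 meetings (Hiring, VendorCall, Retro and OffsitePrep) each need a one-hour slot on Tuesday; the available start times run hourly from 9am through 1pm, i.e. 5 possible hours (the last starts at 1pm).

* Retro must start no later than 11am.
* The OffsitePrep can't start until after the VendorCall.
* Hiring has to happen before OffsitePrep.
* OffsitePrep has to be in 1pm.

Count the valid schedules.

Splitting on Hiring: it can be 9am (12), 10am (12), 11am (12), 12pm (12). Listing each branch's schedules as (VendorCall, Retro, OffsitePrep):
Hiring=9am: (9am,9am,1pm) (9am,10am,1pm) (9am,11am,1pm) (10am,9am,1pm) (10am,10am,1pm) (10am,11am,1pm) (11am,9am,1pm) (11am,10am,1pm) (11am,11am,1pm) (12pm,9am,1pm) (12pm,10am,1pm) (12pm,11am,1pm) — 12.
Hiring=10am: (9am,9am,1pm) (9am,10am,1pm) (9am,11am,1pm) (10am,9am,1pm) (10am,10am,1pm) (10am,11am,1pm) (11am,9am,1pm) (11am,10am,1pm) (11am,11am,1pm) (12pm,9am,1pm) (12pm,10am,1pm) (12pm,11am,1pm) — 12.
Hiring=11am: (9am,9am,1pm) (9am,10am,1pm) (9am,11am,1pm) (10am,9am,1pm) (10am,10am,1pm) (10am,11am,1pm) (11am,9am,1pm) (11am,10am,1pm) (11am,11am,1pm) (12pm,9am,1pm) (12pm,10am,1pm) (12pm,11am,1pm) — 12.
Hiring=12pm: (9am,9am,1pm) (9am,10am,1pm) (9am,11am,1pm) (10am,9am,1pm) (10am,10am,1pm) (10am,11am,1pm) (11am,9am,1pm) (11am,10am,1pm) (11am,11am,1pm) (12pm,9am,1pm) (12pm,10am,1pm) (12pm,11am,1pm) — 12.
Summing: 12 + 12 + 12 + 12 = 48.

48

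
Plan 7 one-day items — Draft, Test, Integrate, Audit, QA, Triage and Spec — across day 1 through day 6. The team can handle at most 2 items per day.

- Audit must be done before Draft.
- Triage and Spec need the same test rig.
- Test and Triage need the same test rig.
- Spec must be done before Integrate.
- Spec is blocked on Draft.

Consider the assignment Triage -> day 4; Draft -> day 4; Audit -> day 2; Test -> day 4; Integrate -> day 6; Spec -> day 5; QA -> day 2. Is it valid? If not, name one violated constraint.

Triage and Spec need the same test rig — holds.
Spec is blocked on Draft — holds.
Test and Triage need the same test rig — violated.
Audit must be done before Draft — holds.
The team can handle at most 2 items per day — violated.
Spec must be done before Integrate — holds.

No. The team can handle at most 2 items per day is not satisfied.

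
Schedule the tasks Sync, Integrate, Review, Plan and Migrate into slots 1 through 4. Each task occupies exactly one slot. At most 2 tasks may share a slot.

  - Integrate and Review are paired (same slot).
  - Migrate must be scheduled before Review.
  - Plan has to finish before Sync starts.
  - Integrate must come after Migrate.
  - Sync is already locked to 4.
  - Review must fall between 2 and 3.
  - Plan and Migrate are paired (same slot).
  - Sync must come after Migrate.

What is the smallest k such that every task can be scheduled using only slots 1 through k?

The precedence chain requires at least 2 distinct slots.
With at most 2 per slot and 5 tasks, at least 3 slots are needed.
Sync can't be placed before 4, so the schedule must run through at least slot 4.
4 works (last occupied slot: 4): for example Review -> 2, Sync -> 4, Integrate -> 2, Migrate -> 1, Plan -> 1.

4 slots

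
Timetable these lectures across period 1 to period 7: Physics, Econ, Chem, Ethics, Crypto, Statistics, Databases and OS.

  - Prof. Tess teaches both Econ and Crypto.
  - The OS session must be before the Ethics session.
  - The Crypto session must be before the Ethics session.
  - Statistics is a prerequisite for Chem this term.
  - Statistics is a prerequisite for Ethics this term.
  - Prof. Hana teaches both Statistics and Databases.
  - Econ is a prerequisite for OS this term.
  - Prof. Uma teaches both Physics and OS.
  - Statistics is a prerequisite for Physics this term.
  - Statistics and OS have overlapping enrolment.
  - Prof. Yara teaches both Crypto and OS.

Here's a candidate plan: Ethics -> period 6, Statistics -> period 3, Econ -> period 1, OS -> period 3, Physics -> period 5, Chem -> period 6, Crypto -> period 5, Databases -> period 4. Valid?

Statistics is a prerequisite for Physics this term — holds.
Statistics is a prerequisite for Chem this term — holds.
Econ is a prerequisite for OS this term — holds.
Prof. Uma teaches both Physics and OS — holds.
Prof. Tess teaches both Econ and Crypto — holds.
The OS session must be before the Ethics session — holds.
Statistics and OS have overlapping enrolment — violated.
The Crypto session must be before the Ethics session — holds.
Prof. Hana teaches both Statistics and Databases — holds.
Statistics is a prerequisite for Ethics this term — holds.
Prof. Yara teaches both Crypto and OS — holds.

No. Statistics and OS have overlapping enrolment is not satisfied.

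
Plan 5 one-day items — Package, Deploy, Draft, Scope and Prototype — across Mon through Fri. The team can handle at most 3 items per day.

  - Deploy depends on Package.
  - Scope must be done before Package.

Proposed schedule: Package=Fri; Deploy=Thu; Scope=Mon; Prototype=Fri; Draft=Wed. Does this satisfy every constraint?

The team can handle at most 3 items per day — holds.
Deploy depends on Package — violated.
Scope must be done before Package — holds.

No. Deploy depends on Package is not satisfied.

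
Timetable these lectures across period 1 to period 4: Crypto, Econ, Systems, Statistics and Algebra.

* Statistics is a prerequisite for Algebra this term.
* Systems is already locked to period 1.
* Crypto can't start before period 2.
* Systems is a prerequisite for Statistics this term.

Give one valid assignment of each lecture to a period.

Systems=period 1, Crypto=period 2, Econ=period 1, Statistics=period 2, Algebra=period 3

Checking: Systems(period 1) before Statistics(period 2); Statistics(period 2) before Algebra(period 3); Crypto=period 2 in [period 2,period 4]; Systems=period 1 in [period 1,period 1].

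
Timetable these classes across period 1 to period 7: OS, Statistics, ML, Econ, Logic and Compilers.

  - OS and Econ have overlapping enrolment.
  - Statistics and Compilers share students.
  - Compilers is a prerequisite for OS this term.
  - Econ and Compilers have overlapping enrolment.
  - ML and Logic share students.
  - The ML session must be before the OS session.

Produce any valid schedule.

Econ in period 3; ML in period 1; Logic in period 2; OS in period 2; Statistics in period 2; Compilers in period 1

Checking: Compilers(period 1) before OS(period 2); ML(period 1) before OS(period 2); OS(period 2) != Econ(period 3); Econ(period 3) != Compilers(period 1); ML(period 1) != Logic(period 2); Statistics(period 2) != Compilers(period 1).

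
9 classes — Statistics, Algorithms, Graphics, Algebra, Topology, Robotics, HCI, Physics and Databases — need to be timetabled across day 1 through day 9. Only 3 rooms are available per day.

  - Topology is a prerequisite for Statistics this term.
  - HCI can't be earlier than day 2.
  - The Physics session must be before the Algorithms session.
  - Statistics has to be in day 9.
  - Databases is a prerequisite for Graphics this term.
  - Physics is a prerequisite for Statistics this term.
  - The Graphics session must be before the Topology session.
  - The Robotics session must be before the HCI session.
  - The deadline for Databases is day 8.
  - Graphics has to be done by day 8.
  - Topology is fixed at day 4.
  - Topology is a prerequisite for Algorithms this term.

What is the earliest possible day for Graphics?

Precedence pushes Graphics to at least day 2; Graphics's own window allows nothing later than day 8; downstream work caps Graphics at day 3.
Graphics at day 2 is achievable: Robotics in day 1; Statistics in day 9; Physics in day 1; Databases in day 1; Graphics in day 2; Algorithms in day 5; HCI in day 2; Topology in day 4; Algebra in day 2.

day 2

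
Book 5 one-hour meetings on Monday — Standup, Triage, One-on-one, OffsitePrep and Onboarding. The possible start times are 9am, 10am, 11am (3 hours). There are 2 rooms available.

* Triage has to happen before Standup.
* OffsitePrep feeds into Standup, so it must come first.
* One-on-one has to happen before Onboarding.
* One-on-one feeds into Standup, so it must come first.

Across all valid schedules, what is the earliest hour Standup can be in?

11am

Precedence pushes Standup to at least 10am.
Standup at 11am is achievable: Triage=9am, Onboarding=10am, Standup=11am, OffsitePrep=10am, One-on-one=9am.
Nothing earlier works — the capacity limit rule out every hour before 11am.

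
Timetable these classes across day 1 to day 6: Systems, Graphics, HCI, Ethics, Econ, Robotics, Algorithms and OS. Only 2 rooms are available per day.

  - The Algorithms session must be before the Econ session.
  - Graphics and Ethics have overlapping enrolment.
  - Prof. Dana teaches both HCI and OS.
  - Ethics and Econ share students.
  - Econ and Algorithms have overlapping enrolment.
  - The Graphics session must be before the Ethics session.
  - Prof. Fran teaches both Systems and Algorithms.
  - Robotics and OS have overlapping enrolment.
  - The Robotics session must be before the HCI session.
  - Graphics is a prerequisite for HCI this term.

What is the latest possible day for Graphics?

day 5

Downstream work caps Graphics at day 5.
Graphics at day 5 is achievable: HCI=day 6; Econ=day 2; Ethics=day 6; Algorithms=day 1; Graphics=day 5; Systems=day 2; OS=day 3; Robotics=day 1.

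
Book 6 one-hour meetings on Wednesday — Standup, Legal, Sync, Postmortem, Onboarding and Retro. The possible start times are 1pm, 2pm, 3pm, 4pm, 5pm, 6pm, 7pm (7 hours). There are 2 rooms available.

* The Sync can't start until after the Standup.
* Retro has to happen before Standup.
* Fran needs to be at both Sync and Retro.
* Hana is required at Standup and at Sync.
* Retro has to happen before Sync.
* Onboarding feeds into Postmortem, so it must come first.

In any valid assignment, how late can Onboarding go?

Downstream work caps Onboarding at 6pm.
Onboarding at 6pm is achievable: Sync=3pm; Legal=1pm; Retro=1pm; Postmortem=7pm; Onboarding=6pm; Standup=2pm.

6pm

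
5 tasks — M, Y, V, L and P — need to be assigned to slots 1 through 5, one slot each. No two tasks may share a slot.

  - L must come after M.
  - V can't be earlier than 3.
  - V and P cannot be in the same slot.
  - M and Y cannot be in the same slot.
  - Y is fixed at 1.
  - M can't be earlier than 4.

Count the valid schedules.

1

Enumerating: L=5, P=2, Y=1, V=3, M=4.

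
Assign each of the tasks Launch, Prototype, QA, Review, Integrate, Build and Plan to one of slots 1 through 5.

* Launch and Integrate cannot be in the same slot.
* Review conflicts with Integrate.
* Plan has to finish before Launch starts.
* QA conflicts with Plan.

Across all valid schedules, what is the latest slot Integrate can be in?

Integrate at 5 is achievable: Launch -> 2; Integrate -> 5; Review -> 1; Build -> 1; QA -> 2; Prototype -> 1; Plan -> 1.

5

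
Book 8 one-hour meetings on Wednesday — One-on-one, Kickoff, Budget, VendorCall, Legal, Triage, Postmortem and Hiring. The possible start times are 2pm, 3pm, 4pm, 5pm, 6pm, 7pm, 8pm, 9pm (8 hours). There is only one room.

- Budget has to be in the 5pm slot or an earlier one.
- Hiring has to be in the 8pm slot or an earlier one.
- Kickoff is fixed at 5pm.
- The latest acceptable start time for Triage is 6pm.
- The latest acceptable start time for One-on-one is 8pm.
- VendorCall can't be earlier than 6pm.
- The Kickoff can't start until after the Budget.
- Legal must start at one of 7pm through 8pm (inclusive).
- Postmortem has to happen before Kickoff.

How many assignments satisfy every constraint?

Splitting on Budget: it can be 2pm (16), 3pm (16), 4pm (16). Listing each branch's schedules as (One-on-one, Kickoff, VendorCall, Legal, Triage, Postmortem, Hiring):
Budget=2pm: (3pm,5pm,9pm,7pm,6pm,4pm,8pm) (3pm,5pm,9pm,8pm,6pm,4pm,7pm) (4pm,5pm,9pm,7pm,6pm,3pm,8pm) (4pm,5pm,9pm,8pm,6pm,3pm,7pm) (6pm,5pm,9pm,7pm,3pm,4pm,8pm) (6pm,5pm,9pm,7pm,4pm,3pm,8pm) (6pm,5pm,9pm,8pm,3pm,4pm,7pm) (6pm,5pm,9pm,8pm,4pm,3pm,7pm) (7pm,5pm,9pm,8pm,3pm,4pm,6pm) (7pm,5pm,9pm,8pm,4pm,3pm,6pm) (7pm,5pm,9pm,8pm,6pm,3pm,4pm) (7pm,5pm,9pm,8pm,6pm,4pm,3pm) (8pm,5pm,9pm,7pm,3pm,4pm,6pm) (8pm,5pm,9pm,7pm,4pm,3pm,6pm) (8pm,5pm,9pm,7pm,6pm,3pm,4pm) (8pm,5pm,9pm,7pm,6pm,4pm,3pm) — 16.
Budget=3pm: (2pm,5pm,9pm,7pm,6pm,4pm,8pm) (2pm,5pm,9pm,8pm,6pm,4pm,7pm) (4pm,5pm,9pm,7pm,6pm,2pm,8pm) (4pm,5pm,9pm,8pm,6pm,2pm,7pm) (6pm,5pm,9pm,7pm,2pm,4pm,8pm) (6pm,5pm,9pm,7pm,4pm,2pm,8pm) (6pm,5pm,9pm,8pm,2pm,4pm,7pm) (6pm,5pm,9pm,8pm,4pm,2pm,7pm) (7pm,5pm,9pm,8pm,2pm,4pm,6pm) (7pm,5pm,9pm,8pm,4pm,2pm,6pm) (7pm,5pm,9pm,8pm,6pm,2pm,4pm) (7pm,5pm,9pm,8pm,6pm,4pm,2pm) (8pm,5pm,9pm,7pm,2pm,4pm,6pm) (8pm,5pm,9pm,7pm,4pm,2pm,6pm) (8pm,5pm,9pm,7pm,6pm,2pm,4pm) (8pm,5pm,9pm,7pm,6pm,4pm,2pm) — 16.
Budget=4pm: (2pm,5pm,9pm,7pm,6pm,3pm,8pm) (2pm,5pm,9pm,8pm,6pm,3pm,7pm) (3pm,5pm,9pm,7pm,6pm,2pm,8pm) (3pm,5pm,9pm,8pm,6pm,2pm,7pm) (6pm,5pm,9pm,7pm,2pm,3pm,8pm) (6pm,5pm,9pm,7pm,3pm,2pm,8pm) (6pm,5pm,9pm,8pm,2pm,3pm,7pm) (6pm,5pm,9pm,8pm,3pm,2pm,7pm) (7pm,5pm,9pm,8pm,2pm,3pm,6pm) (7pm,5pm,9pm,8pm,3pm,2pm,6pm) (7pm,5pm,9pm,8pm,6pm,2pm,3pm) (7pm,5pm,9pm,8pm,6pm,3pm,2pm) (8pm,5pm,9pm,7pm,2pm,3pm,6pm) (8pm,5pm,9pm,7pm,3pm,2pm,6pm) (8pm,5pm,9pm,7pm,6pm,2pm,3pm) (8pm,5pm,9pm,7pm,6pm,3pm,2pm) — 16.
Summing: 16 + 16 + 16 = 48.

48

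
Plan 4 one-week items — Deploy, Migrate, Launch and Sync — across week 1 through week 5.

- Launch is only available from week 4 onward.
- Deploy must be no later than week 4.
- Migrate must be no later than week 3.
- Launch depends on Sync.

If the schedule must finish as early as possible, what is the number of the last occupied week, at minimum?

The precedence chain requires at least 2 distinct weeks.
Launch can't be placed before week 4, so the schedule must run through at least week 4.
4 works (last occupied week: week 4): for example Sync -> week 1, Migrate -> week 1, Launch -> week 4, Deploy -> week 1.

week 4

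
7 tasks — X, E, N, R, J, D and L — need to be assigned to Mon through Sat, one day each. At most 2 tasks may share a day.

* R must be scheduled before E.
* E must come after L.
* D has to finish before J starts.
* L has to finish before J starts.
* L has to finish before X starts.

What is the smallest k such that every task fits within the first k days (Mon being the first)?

4

The precedence chain requires at least 2 distinct days.
With at most 2 per day and 7 tasks, at least 4 days are needed.
4 works (last occupied day: Thu): for example D=Tue; L=Mon; E=Tue; X=Wed; N=Thu; R=Mon; J=Wed.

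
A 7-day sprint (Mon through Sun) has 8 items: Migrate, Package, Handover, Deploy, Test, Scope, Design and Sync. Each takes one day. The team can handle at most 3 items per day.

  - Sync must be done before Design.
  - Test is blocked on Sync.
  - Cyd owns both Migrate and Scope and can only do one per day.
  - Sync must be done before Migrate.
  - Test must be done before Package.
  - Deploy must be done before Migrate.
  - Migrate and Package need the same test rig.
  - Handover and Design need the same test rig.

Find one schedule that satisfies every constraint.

Sync=Mon, Package=Wed, Deploy=Mon, Design=Tue, Test=Tue, Handover=Mon, Scope=Wed, Migrate=Tue

Checking: Sync(Mon) before Design(Tue); Deploy(Mon) before Migrate(Tue); Sync(Mon) before Migrate(Tue); Test(Tue) before Package(Wed); Sync(Mon) before Test(Tue); Migrate(Tue) != Package(Wed); Migrate(Tue) != Scope(Wed); Handover(Mon) != Design(Tue); max 3 per day (cap 3).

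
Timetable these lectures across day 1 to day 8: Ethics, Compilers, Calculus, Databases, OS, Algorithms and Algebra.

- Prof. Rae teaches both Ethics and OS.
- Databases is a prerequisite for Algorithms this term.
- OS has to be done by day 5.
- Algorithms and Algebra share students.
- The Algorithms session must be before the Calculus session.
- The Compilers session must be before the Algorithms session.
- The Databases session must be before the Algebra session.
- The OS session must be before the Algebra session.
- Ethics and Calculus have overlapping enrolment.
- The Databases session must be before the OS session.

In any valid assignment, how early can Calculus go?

Precedence pushes Calculus to at least day 3.
Calculus at day 3 is achievable: Algebra=day 3; Ethics=day 1; Databases=day 1; OS=day 2; Compilers=day 1; Calculus=day 3; Algorithms=day 2.

day 3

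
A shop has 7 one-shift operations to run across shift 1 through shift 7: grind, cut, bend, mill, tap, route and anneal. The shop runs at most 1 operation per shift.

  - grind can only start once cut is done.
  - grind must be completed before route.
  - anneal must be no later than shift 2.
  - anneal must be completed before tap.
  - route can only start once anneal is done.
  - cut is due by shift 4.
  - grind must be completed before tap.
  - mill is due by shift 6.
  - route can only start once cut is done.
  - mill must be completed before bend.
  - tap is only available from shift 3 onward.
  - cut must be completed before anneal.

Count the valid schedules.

Splitting on grind: it can be shift 3 (12), shift 4 (6), shift 5 (2). Listing each branch's schedules as (cut, bend, mill, tap, route, anneal) by shift number:
grind=shift 3: (1,5,4,6,7,2) (1,5,4,7,6,2) (1,6,4,5,7,2) (1,6,4,7,5,2) (1,6,5,4,7,2) (1,6,5,7,4,2) (1,7,4,5,6,2) (1,7,4,6,5,2) (1,7,5,4,6,2) (1,7,5,6,4,2) (1,7,6,4,5,2) (1,7,6,5,4,2) — 12.
grind=shift 4: (1,5,3,6,7,2) (1,5,3,7,6,2) (1,6,3,5,7,2) (1,6,3,7,5,2) (1,7,3,5,6,2) (1,7,3,6,5,2) — 6.
grind=shift 5: (1,4,3,6,7,2) (1,4,3,7,6,2) — 2.
Summing: 12 + 6 + 2 = 20.

20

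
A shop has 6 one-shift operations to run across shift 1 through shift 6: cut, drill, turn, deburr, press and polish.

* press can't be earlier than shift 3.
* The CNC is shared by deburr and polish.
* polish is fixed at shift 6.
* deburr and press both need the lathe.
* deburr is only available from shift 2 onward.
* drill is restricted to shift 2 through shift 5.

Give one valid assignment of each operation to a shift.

cut -> shift 1, polish -> shift 6, press -> shift 3, deburr -> shift 2, turn -> shift 1, drill -> shift 2

Checking: deburr(shift 2) != polish(shift 6); deburr(shift 2) != press(shift 3); press=shift 3 in [shift 3,shift 6]; polish=shift 6 in [shift 6,shift 6]; deburr=shift 2 in [shift 2,shift 6]; drill=shift 2 in [shift 2,shift 5].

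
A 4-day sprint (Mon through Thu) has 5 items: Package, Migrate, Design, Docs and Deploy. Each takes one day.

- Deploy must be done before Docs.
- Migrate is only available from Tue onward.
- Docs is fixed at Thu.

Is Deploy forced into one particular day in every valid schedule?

Deploy can be Mon (e.g. Package=Mon, Deploy=Mon, Docs=Thu, Design=Mon, Migrate=Tue) or Tue (e.g. Migrate=Tue, Deploy=Tue, Package=Mon, Docs=Thu, Design=Mon).

No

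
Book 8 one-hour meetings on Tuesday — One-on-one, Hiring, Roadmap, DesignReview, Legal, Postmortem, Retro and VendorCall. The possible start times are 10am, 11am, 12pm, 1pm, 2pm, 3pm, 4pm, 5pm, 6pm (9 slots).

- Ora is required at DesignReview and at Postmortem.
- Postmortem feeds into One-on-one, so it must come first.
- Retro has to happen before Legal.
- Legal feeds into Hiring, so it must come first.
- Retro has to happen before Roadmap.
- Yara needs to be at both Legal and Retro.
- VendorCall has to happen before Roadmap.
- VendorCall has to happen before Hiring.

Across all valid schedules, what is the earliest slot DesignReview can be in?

10am

DesignReview at 10am is achievable: Roadmap=11am, VendorCall=10am, Postmortem=11am, One-on-one=12pm, Legal=11am, Hiring=12pm, Retro=10am, DesignReview=10am.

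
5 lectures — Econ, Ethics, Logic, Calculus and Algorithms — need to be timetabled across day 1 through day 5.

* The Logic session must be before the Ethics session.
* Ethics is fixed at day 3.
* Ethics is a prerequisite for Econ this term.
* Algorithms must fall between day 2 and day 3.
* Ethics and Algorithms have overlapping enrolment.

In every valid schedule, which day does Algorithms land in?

day 2

Algorithms's window is day 2–day 3.
Ethics is fixed at day 3, and Algorithms can't share a day with Ethics.
So Algorithms must be day 2.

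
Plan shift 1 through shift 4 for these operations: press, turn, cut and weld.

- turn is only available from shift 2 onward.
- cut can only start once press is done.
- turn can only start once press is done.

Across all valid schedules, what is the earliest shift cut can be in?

Precedence pushes cut to at least shift 2.
cut at shift 2 is achievable: turn in shift 2; weld in shift 1; press in shift 1; cut in shift 2.

shift 2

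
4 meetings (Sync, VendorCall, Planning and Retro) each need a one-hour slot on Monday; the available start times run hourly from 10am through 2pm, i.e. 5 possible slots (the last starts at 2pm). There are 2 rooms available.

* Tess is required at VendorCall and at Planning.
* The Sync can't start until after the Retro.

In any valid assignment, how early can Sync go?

Precedence pushes Sync to at least 11am.
Sync at 11am is achievable: Planning -> 11am; Retro -> 10am; VendorCall -> 10am; Sync -> 11am.

11am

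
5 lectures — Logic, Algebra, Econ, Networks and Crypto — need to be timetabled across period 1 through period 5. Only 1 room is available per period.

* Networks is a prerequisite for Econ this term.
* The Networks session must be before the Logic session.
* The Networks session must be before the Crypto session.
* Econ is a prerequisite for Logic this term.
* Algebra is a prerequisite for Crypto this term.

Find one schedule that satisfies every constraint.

Crypto in period 5, Algebra in period 4, Networks in period 1, Logic in period 3, Econ in period 2

Checking: Networks(period 1) before Econ(period 2); Networks(period 1) before Logic(period 3); Algebra(period 4) before Crypto(period 5); Econ(period 2) before Logic(period 3); Networks(period 1) before Crypto(period 5); max 1 per period (cap 1).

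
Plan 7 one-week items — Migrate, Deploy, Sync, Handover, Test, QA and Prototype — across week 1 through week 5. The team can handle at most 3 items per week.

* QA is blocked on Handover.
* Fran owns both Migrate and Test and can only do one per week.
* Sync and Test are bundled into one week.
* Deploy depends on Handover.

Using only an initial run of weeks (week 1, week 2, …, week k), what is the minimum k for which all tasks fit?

The precedence chain requires at least 2 distinct weeks.
With at most 3 per week and 7 tasks, at least 3 weeks are needed.
3 works (last occupied week: week 3): for example Prototype -> week 1; Handover -> week 1; Deploy -> week 2; QA -> week 2; Migrate -> week 1; Sync -> week 3; Test -> week 3.

3 weeks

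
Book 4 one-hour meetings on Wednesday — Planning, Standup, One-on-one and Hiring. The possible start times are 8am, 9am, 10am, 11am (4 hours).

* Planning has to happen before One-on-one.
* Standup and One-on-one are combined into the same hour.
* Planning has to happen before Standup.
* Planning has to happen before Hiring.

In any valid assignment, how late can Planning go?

Downstream work caps Planning at 10am.
Planning at 10am is achievable: Standup=11am, Hiring=11am, Planning=10am, One-on-one=11am.

10am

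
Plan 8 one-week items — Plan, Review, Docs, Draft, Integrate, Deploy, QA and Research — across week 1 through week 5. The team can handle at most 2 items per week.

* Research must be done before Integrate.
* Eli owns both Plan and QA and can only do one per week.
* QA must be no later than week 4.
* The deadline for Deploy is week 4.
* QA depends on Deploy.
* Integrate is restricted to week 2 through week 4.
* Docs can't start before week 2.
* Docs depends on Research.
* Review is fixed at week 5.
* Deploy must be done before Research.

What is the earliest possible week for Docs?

week 3

Docs is available from week 2; precedence pushes Docs to at least week 3.
Docs at week 3 is achievable: Docs -> week 3; Review -> week 5; Draft -> week 4; QA -> week 2; Plan -> week 1; Deploy -> week 1; Integrate -> week 3; Research -> week 2.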